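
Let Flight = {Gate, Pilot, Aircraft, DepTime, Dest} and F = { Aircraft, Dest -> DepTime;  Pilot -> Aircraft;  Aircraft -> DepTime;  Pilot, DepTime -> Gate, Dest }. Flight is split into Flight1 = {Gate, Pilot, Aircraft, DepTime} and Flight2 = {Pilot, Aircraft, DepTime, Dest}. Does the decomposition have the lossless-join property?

Yes

Common attributes: Flight1 ∩ Flight2 = {Pilot, Aircraft, DepTime}.
Closure of {Pilot, Aircraft, DepTime}: Pilot, DepTime → Gate, Dest applies, adding Gate, Dest. So (Pilot, Aircraft, DepTime)⁺ = {Gate, Pilot, Aircraft, DepTime, Dest}.
This closure contains every attribute of Flight1, so Flight1 ∩ Flight2 → Flight1. The join is lossless.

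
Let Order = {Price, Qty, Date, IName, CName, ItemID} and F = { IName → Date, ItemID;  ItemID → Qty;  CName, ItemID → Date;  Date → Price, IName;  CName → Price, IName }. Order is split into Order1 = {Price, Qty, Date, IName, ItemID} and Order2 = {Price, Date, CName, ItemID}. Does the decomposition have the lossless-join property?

Common attributes: Order1 ∩ Order2 = {Price, Date, ItemID}.
Closure of {Price, Date, ItemID}: ItemID → Qty applies, adding Qty; Date → Price, IName applies, adding IName. So (Price, Date, ItemID)⁺ = {Price, Qty, Date, IName, ItemID}.
This closure contains every attribute of Order1, so Order1 ∩ Order2 → Order1. The join is lossless.

Yes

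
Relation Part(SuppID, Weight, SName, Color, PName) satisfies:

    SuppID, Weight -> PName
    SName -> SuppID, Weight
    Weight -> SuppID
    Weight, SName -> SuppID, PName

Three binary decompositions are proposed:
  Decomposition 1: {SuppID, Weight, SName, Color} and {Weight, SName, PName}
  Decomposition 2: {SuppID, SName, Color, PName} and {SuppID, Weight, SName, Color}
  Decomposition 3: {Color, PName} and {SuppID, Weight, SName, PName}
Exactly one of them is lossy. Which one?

Decomposition 3

Decomposition 1: common = {Weight, SName}, closure = {SuppID, Weight, SName, PName} → lossless.
Decomposition 2: common = {SuppID, SName, Color}, closure = {SuppID, Weight, SName, Color, PName} → lossless.
Decomposition 3: common = {PName}, closure = {PName} → lossy.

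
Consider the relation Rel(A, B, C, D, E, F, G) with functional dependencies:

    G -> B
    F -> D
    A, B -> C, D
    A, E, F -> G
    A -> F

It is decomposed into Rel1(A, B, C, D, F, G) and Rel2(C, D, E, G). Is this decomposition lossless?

Common attributes: Rel1 ∩ Rel2 = {C, D, G}.
Closure of {C, D, G}: G → B applies, adding B. So (C, D, G)⁺ = {B, C, D, G}.
The closure contains neither all of Rel1 = {A, B, C, D, F, G} nor all of Rel2 = {C, D, E, G}, so the common attributes are not a superkey of either fragment. The join is lossy.

No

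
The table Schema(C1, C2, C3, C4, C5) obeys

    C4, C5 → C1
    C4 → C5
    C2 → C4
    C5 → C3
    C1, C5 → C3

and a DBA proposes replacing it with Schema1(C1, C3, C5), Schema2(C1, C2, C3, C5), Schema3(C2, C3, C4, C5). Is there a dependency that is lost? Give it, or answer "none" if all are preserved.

C4, C5 → C1

Check C4, C5 → C1: no single fragment contains all of {C1, C4, C5}, and the restricted closure of {C4, C5} across the fragments never reaches {C1}.
C4 → C5 is preserved.
C2 → C4 is preserved.
C5 → C3 is preserved.
C1, C5 → C3 is preserved.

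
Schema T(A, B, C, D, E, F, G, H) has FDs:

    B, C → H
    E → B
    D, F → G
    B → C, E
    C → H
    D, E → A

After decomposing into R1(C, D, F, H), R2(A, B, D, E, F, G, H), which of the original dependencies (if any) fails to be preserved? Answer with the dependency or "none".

Check B → C, E: no single fragment contains all of {B, C, E}, and the restricted closure of {B} across the fragments never reaches {C, E}.
B, C → H is preserved.
E → B is preserved.
D, F → G is preserved.
C → H is preserved.
D, E → A is preserved.

B → C, E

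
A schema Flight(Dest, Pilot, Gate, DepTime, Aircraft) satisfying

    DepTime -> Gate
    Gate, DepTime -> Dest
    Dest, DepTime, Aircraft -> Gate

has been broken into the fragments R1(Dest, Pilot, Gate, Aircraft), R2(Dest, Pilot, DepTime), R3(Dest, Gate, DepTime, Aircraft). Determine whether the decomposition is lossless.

No

Chase test. Columns are Dest, Pilot, Gate, DepTime, Aircraft; row i has aⱼ where attribute j ∈ Ri, else bᵢⱼ.
Initial tableau (one row per fragment):
  row 1: a1 a2 a3 b14 a5
  row 2: a1 a2 b23 a4 b25
  row 3: a1 b32 a3 a4 a5
Rows 2 and 3 agree on DepTime; apply DepTime→Gate and equate their Gate entries.
No row becomes fully distinguished — the join is lossy.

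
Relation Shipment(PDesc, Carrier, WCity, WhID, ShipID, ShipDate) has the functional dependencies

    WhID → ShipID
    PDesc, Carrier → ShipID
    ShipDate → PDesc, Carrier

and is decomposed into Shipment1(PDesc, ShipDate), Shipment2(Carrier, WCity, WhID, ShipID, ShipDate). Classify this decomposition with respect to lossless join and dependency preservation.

Lossless test: (ShipDate)⁺ = {PDesc, Carrier, ShipID, ShipDate}, which contains all of one fragment — lossless.
Dependency preservation: the restricted closure of {PDesc, Carrier} across the fragments never reaches {ShipID}, so PDesc, Carrier → ShipID cannot be enforced without a join — not preserved.

lossless but not dependency-preserving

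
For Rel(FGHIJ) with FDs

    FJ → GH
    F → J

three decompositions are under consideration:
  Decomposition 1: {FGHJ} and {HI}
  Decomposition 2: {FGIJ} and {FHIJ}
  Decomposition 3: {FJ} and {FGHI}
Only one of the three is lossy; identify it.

Decomposition 1

Decomposition 1: common = {H}, closure = {H} → lossy.
Decomposition 2: common = {FIJ}, closure = {FGHIJ} → lossless.
Decomposition 3: common = {F}, closure = {FGHJ} → lossless.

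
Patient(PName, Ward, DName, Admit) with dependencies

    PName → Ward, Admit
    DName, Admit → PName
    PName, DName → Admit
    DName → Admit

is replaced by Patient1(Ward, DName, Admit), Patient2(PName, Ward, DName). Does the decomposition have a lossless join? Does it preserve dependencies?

Lossless test: (Ward, DName)⁺ = {PName, Ward, DName, Admit}, which contains all of one fragment — lossless.
Dependency preservation: the restricted closure of {PName} across the fragments never reaches {Ward, Admit}, so PName → Ward, Admit cannot be enforced without a join — not preserved.

lossless but not dependency-preserving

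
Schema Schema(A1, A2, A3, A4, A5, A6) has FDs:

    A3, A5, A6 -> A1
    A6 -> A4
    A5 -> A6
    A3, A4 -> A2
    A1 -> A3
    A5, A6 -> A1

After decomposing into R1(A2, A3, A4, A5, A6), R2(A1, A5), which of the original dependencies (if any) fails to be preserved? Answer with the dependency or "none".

A1 -> A3

Check A1 → A3: no single fragment contains all of {A1, A3}, and the restricted closure of {A1} across the fragments never reaches {A3}.
A3, A5, A6 → A1 is preserved.
A6 → A4 is preserved.
A5 → A6 is preserved.
A3, A4 → A2 is preserved.
A5, A6 → A1 is preserved.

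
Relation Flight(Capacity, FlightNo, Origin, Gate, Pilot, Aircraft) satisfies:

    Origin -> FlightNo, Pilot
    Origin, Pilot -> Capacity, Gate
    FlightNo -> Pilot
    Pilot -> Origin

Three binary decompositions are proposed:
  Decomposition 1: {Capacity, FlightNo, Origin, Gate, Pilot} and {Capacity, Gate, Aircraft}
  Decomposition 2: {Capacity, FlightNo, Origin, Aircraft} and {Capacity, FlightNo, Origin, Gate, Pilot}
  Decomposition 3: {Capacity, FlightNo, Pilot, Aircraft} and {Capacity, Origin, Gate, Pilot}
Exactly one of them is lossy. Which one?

Decomposition 1: common = {Capacity, Gate}, closure = {Capacity, Gate} → lossy.
Decomposition 2: common = {Capacity, FlightNo, Origin}, closure = {Capacity, FlightNo, Origin, Gate, Pilot} → lossless.
Decomposition 3: common = {Capacity, Pilot}, closure = {Capacity, FlightNo, Origin, Gate, Pilot} → lossless.

Decomposition 1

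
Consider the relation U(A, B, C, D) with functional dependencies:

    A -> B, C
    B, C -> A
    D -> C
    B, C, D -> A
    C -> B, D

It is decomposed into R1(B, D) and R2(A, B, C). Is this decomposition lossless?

No

Common attributes: R1 ∩ R2 = {B}.
No dependency enlarges {B}, so (B)⁺ = {B}.
The closure contains neither all of R1 = {B, D} nor all of R2 = {A, B, C}, so the common attributes are not a superkey of either fragment. The join is lossy.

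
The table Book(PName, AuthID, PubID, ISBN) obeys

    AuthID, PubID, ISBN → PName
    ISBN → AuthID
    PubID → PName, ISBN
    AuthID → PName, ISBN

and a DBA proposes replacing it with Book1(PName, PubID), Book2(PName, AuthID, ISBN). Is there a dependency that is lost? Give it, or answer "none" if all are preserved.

Check PubID → PName, ISBN: no single fragment contains all of {PName, PubID, ISBN}, and the restricted closure of {PubID} across the fragments never reaches {PName, ISBN}.
AuthID, PubID, ISBN → PName is preserved.
ISBN → AuthID is preserved.
AuthID → PName, ISBN is preserved.

PubID → PName, ISBN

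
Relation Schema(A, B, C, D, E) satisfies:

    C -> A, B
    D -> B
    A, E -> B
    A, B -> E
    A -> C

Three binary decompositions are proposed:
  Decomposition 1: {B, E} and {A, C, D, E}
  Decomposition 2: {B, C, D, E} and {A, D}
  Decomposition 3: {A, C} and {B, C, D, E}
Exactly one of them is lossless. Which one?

Decomposition 1: common = {E}, closure = {E} → lossy.
Decomposition 2: common = {D}, closure = {B, D} → lossy.
Decomposition 3: common = {C}, closure = {A, B, C, E} → lossless.

Decomposition 3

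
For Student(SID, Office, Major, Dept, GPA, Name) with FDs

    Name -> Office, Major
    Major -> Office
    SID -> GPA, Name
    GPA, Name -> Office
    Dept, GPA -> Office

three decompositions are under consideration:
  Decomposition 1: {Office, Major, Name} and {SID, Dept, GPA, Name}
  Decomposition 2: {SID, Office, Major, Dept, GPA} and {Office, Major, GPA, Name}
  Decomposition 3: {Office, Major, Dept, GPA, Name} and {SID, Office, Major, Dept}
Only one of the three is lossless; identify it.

Decomposition 1: common = {Name}, closure = {Office, Major, Name} → lossless.
Decomposition 2: common = {Office, Major, GPA}, closure = {Office, Major, GPA} → lossy.
Decomposition 3: common = {Office, Major, Dept}, closure = {Office, Major, Dept} → lossy.

Decomposition 1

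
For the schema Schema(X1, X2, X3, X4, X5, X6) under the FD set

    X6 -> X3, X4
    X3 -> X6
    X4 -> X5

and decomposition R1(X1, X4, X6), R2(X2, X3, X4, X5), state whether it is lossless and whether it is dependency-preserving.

Lossless test: (X4)⁺ = {X4, X5}, which is a superkey of neither fragment — lossy.
Dependency preservation: the restricted closure of {X6} across the fragments never reaches {X3, X4}, so X6 → X3, X4 cannot be enforced without a join — not preserved.

lossy and not dependency-preserving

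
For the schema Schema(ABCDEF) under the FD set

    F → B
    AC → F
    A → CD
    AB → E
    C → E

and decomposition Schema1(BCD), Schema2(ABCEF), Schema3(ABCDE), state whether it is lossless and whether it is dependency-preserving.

Lossless test (chase): Rows 2 and 3 agree on AC; apply AC→F and equate their F entries. Rows 2 and 3 agree on A; apply A→CD and equate their CD entries. Rows 1 and 2 agree on C; apply C→E and equate their E entries. Row 2 is now all distinguished symbols — the join is lossless.
Dependency preservation: every FD's attributes lie within a single fragment, so each can be enforced locally — preserved.

lossless and dependency-preserving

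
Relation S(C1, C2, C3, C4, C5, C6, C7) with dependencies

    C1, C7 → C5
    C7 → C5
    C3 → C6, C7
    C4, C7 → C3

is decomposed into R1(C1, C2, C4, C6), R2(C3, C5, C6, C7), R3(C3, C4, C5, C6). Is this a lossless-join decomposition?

No

Chase test. Columns are C1, C2, C3, C4, C5, C6, C7; row i has aⱼ where attribute j ∈ Ri, else bᵢⱼ.
Initial tableau (one row per fragment):
  row 1: a1 a2 b13 a4 b15 a6 b17
  row 2: b21 b22 a3 b24 a5 a6 a7
  row 3: b31 b32 a3 a4 a5 a6 b37
Rows 2 and 3 agree on C3; apply C3→C6, C7 and equate their C6, C7 entries.
No row becomes fully distinguished — the join is lossy.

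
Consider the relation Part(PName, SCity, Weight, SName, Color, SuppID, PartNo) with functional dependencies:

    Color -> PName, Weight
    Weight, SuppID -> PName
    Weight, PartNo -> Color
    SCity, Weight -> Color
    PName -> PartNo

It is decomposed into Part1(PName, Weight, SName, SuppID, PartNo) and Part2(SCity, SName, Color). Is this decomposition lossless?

No

Common attributes: Part1 ∩ Part2 = {SName}.
No dependency enlarges {SName}, so (SName)⁺ = {SName}.
The closure contains neither all of Part1 = {PName, Weight, SName, SuppID, PartNo} nor all of Part2 = {SCity, SName, Color}, so the common attributes are not a superkey of either fragment. The join is lossy.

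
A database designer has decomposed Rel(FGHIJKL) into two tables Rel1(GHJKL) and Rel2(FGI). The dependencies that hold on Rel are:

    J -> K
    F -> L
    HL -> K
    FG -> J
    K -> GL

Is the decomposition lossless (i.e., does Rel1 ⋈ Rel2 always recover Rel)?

No

Common attributes: Rel1 ∩ Rel2 = {G}.
No dependency enlarges {G}, so (G)⁺ = {G}.
The closure contains neither all of Rel1 = {GHJKL} nor all of Rel2 = {FGI}, so the common attributes are not a superkey of either fragment. The join is lossy.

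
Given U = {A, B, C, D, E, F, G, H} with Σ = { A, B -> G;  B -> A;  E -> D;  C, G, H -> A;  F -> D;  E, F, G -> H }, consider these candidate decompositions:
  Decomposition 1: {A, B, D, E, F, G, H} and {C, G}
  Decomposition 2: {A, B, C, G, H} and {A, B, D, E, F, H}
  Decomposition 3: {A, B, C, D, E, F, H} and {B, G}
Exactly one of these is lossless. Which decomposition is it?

Decomposition 3

Decomposition 1: common = {G}, closure = {G} → lossy.
Decomposition 2: common = {A, B, H}, closure = {A, B, G, H} → lossy.
Decomposition 3: common = {B}, closure = {A, B, G} → lossless.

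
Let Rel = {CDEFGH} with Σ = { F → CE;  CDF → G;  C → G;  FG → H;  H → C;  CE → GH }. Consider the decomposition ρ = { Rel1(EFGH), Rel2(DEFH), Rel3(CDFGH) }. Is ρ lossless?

Yes

Chase test. Columns are CDEFGH; row i has aⱼ where attribute j ∈ Reli, else bᵢⱼ.
Initial tableau (one row per fragment):
  row 1: b11 b12 a3 a4 a5 a6
  row 2: b21 a2 a3 a4 b25 a6
  row 3: a1 a2 b33 a4 a5 a6
Rows 1 and 2 agree on F; apply F→CE and equate their CE entries.
Rows 1 and 3 agree on F; apply F→CE and equate their CE entries.
Rows 2 and 3 agree on CDF; apply CDF→G and equate their G entries.
Row 2 is now all distinguished symbols — the join is lossless.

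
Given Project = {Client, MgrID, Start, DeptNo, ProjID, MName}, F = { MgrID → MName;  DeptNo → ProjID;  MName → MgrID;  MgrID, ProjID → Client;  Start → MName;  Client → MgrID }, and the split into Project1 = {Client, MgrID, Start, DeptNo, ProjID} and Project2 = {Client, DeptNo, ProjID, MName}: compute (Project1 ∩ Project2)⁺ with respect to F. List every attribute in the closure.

Project1 ∩ Project2 = {Client, DeptNo, ProjID}.
Client → MgrID applies, adding MgrID
MgrID → MName applies, adding MName
Closure: {Client, MgrID, DeptNo, ProjID, MName}.

Client, MgrID, DeptNo, ProjID, MName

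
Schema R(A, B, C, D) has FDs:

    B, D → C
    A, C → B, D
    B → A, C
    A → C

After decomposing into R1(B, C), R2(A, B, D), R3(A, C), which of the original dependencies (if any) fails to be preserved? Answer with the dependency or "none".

none

B, D → C: restricted closure across fragments reaches C.
A, C → B, D: restricted closure across fragments reaches B, D.
B → A, C: restricted closure across fragments reaches A, C.
A → C lies within R3.
Every dependency is enforceable on the fragments, so the decomposition is dependency-preserving.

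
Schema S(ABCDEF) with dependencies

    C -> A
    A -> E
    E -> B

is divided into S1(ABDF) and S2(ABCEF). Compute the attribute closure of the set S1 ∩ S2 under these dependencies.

ABEF

S1 ∩ S2 = {ABF}.
A → E applies, adding E
Closure: {ABEF}.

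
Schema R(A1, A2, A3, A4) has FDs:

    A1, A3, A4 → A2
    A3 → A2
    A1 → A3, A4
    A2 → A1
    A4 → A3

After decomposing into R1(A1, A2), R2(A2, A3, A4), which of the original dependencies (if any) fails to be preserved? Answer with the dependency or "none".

none

A1, A3, A4 → A2: restricted closure across fragments reaches A2.
A3 → A2 lies within R2.
A1 → A3, A4: restricted closure across fragments reaches A3, A4.
A2 → A1 lies within R1.
A4 → A3 lies within R2.
Every dependency is enforceable on the fragments, so the decomposition is dependency-preserving.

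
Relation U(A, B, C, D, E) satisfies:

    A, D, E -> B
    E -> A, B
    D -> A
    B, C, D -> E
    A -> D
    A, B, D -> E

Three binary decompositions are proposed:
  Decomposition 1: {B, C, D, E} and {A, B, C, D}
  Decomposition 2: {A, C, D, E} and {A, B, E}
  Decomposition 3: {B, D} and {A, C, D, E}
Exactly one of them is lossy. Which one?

Decomposition 3

Decomposition 1: common = {B, C, D}, closure = {A, B, C, D, E} → lossless.
Decomposition 2: common = {A, E}, closure = {A, B, D, E} → lossless.
Decomposition 3: common = {D}, closure = {A, D} → lossy.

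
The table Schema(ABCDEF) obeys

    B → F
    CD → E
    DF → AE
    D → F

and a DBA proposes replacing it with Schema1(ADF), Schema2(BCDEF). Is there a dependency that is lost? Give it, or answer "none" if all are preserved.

none

B → F lies within Schema2.
CD → E lies within Schema2.
DF → AE: restricted closure across fragments reaches AE.
D → F lies within Schema1.
Every dependency is enforceable on the fragments, so the decomposition is dependency-preserving.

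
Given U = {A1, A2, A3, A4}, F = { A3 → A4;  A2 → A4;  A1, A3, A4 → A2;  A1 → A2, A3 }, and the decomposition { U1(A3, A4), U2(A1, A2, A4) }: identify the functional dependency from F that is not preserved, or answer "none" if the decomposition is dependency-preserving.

Check A1 → A2, A3: no single fragment contains all of {A1, A2, A3}, and the restricted closure of {A1} across the fragments never reaches {A2, A3}.
A3 → A4 is preserved.
A2 → A4 is preserved.
A1, A3, A4 → A2 is preserved.

A1 → A2, A3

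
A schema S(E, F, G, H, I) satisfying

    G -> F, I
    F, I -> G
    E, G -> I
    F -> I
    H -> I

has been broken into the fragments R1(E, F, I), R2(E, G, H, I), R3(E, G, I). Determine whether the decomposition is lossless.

No

Chase test. Columns are E, F, G, H, I; row i has aⱼ where attribute j ∈ Ri, else bᵢⱼ.
Initial tableau (one row per fragment):
  row 1: a1 a2 b13 b14 a5
  row 2: a1 b22 a3 a4 a5
  row 3: a1 b32 a3 b34 a5
Rows 2 and 3 agree on G; apply G→F, I and equate their F, I entries.
No row becomes fully distinguished — the join is lossy.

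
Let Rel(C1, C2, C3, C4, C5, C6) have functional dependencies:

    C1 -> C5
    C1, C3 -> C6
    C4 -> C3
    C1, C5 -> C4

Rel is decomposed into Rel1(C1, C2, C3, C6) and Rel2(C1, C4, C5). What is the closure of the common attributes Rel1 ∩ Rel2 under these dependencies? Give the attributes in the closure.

C1, C3, C4, C5, C6

Rel1 ∩ Rel2 = {C1}.
C1 → C5 applies, adding C5
C1, C5 → C4 applies, adding C4
C4 → C3 applies, adding C3
C1, C3 → C6 applies, adding C6
Closure: {C1, C3, C4, C5, C6}.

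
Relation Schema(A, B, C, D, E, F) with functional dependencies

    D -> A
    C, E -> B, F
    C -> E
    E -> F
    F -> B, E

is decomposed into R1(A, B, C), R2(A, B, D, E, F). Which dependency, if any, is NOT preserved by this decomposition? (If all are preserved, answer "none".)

C -> E

Check C → E: no single fragment contains all of {C, E}, and the restricted closure of {C} across the fragments never reaches {E}.
D → A is preserved.
C, E → B, F is preserved.
E → F is preserved.
F → B, E is preserved.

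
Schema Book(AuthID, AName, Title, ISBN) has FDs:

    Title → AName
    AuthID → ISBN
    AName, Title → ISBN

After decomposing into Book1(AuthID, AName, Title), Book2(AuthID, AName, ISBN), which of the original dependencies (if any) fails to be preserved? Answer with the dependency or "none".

Check AName, Title → ISBN: no single fragment contains all of {AName, Title, ISBN}, and the restricted closure of {AName, Title} across the fragments never reaches {ISBN}.
Title → AName is preserved.
AuthID → ISBN is preserved.

AName, Title → ISBN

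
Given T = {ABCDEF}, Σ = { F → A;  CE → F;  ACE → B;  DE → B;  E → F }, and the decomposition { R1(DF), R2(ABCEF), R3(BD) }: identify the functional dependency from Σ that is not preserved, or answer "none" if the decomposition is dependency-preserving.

DE → B

Check DE → B: no single fragment contains all of {BDE}, and the restricted closure of {DE} across the fragments never reaches {B}.
F → A is preserved.
CE → F is preserved.
ACE → B is preserved.
E → F is preserved.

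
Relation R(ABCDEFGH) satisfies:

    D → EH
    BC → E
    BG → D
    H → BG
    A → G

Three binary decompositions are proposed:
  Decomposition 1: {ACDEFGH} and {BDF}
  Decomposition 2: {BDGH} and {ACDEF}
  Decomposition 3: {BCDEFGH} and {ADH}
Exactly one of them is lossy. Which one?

Decomposition 1: common = {DF}, closure = {BDEFGH} → lossless.
Decomposition 2: common = {D}, closure = {BDEGH} → lossless.
Decomposition 3: common = {DH}, closure = {BDEGH} → lossy.

Decomposition 3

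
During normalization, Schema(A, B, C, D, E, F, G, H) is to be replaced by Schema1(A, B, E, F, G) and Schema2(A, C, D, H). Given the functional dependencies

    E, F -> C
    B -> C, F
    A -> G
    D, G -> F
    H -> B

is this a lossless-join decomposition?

Common attributes: Schema1 ∩ Schema2 = {A}.
Closure of {A}: A → G applies, adding G. So (A)⁺ = {A, G}.
The closure contains neither all of Schema1 = {A, B, E, F, G} nor all of Schema2 = {A, C, D, H}, so the common attributes are not a superkey of either fragment. The join is lossy.

No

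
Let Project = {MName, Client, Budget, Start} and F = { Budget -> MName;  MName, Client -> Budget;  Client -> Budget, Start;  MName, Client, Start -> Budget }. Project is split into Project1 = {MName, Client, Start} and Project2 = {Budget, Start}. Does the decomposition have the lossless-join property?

Common attributes: Project1 ∩ Project2 = {Start}.
No dependency enlarges {Start}, so (Start)⁺ = {Start}.
The closure contains neither all of Project1 = {MName, Client, Start} nor all of Project2 = {Budget, Start}, so the common attributes are not a superkey of either fragment. The join is lossy.

No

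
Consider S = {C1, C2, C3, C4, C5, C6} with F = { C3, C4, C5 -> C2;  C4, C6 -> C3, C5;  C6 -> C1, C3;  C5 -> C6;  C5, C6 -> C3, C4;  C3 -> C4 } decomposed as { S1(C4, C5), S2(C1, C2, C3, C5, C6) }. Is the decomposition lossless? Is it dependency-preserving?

lossless but not dependency-preserving

Lossless test: (C5)⁺ = {C1, C2, C3, C4, C5, C6}, which contains all of one fragment — lossless.
Dependency preservation: the restricted closure of {C3} across the fragments never reaches {C4}, so C3 → C4 cannot be enforced without a join — not preserved.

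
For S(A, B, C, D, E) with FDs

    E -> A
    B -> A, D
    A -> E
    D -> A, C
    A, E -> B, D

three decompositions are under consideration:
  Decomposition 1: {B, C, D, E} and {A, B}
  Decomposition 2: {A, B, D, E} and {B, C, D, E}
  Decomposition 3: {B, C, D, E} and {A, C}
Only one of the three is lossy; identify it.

Decomposition 1: common = {B}, closure = {A, B, C, D, E} → lossless.
Decomposition 2: common = {B, D, E}, closure = {A, B, C, D, E} → lossless.
Decomposition 3: common = {C}, closure = {C} → lossy.

Decomposition 3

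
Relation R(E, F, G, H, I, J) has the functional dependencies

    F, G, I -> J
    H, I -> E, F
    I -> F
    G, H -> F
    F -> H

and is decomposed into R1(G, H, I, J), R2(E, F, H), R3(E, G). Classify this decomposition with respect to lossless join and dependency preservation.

Lossless test (chase): applying each FD to every pair of rows produces no changes in the tableau, so no row becomes fully distinguished — the join is lossy.
Dependency preservation: the restricted closure of {H, I} across the fragments never reaches {E, F}, so H, I → E, F cannot be enforced without a join — not preserved.

lossy and not dependency-preserving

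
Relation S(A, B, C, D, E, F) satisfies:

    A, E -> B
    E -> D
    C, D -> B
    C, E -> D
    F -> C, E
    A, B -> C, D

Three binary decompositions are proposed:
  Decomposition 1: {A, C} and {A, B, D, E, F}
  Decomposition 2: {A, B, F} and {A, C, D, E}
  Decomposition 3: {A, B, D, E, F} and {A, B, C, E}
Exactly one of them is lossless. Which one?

Decomposition 1: common = {A}, closure = {A} → lossy.
Decomposition 2: common = {A}, closure = {A} → lossy.
Decomposition 3: common = {A, B, E}, closure = {A, B, C, D, E} → lossless.

Decomposition 3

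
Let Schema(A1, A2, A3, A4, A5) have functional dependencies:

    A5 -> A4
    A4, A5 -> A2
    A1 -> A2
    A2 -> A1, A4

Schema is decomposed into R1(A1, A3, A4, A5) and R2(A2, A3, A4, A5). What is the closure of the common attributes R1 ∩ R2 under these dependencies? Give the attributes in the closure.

A1, A2, A3, A4, A5

R1 ∩ R2 = {A3, A4, A5}.
A4, A5 → A2 applies, adding A2
A2 → A1, A4 applies, adding A1
Closure: {A1, A2, A3, A4, A5}.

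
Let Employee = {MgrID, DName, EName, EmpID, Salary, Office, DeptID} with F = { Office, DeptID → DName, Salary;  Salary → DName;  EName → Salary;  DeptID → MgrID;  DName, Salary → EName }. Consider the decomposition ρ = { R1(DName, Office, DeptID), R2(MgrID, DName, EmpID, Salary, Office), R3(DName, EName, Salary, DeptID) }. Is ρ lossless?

No

Chase test. Columns are MgrID, DName, EName, EmpID, Salary, Office, DeptID; row i has aⱼ where attribute j ∈ Ri, else bᵢⱼ.
Initial tableau (one row per fragment):
  row 1: b11 a2 b13 b14 b15 a6 a7
  row 2: a1 a2 b23 a4 a5 a6 b27
  row 3: b31 a2 a3 b34 a5 b36 a7
Rows 1 and 3 agree on DeptID; apply DeptID→MgrID and equate their MgrID entries.
Rows 2 and 3 agree on DName, Salary; apply DName, Salary→EName and equate their EName entries.
No row becomes fully distinguished — the join is lossy.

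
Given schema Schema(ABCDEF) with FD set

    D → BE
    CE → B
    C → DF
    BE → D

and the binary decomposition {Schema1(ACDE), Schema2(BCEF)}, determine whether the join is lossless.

Common attributes: Schema1 ∩ Schema2 = {CE}.
Closure of {CE}: CE → B applies, adding B; C → DF applies, adding DF. So (CE)⁺ = {BCDEF}.
This closure contains every attribute of Schema2, so Schema1 ∩ Schema2 → Schema2. The join is lossless.

Yes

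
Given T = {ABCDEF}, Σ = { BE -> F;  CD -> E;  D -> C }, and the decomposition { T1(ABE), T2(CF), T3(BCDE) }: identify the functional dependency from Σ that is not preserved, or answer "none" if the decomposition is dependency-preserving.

Check BE → F: no single fragment contains all of {BEF}, and the restricted closure of {BE} across the fragments never reaches {F}.
CD → E is preserved.
D → C is preserved.

BE -> F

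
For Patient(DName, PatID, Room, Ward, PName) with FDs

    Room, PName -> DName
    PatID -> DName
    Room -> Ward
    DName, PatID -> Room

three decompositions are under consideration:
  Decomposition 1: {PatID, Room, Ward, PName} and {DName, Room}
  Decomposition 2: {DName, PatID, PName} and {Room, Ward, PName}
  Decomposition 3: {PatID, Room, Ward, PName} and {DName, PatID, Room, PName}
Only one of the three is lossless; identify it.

Decomposition 1: common = {Room}, closure = {Room, Ward} → lossy.
Decomposition 2: common = {PName}, closure = {PName} → lossy.
Decomposition 3: common = {PatID, Room, PName}, closure = {DName, PatID, Room, Ward, PName} → lossless.

Decomposition 3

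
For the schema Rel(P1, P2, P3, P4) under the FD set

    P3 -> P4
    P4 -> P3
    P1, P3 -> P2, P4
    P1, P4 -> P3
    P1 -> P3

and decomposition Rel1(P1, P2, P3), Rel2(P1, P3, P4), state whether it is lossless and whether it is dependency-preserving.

lossless and dependency-preserving

Lossless test: (P1, P3)⁺ = {P1, P2, P3, P4}, which contains all of one fragment — lossless.
Dependency preservation: P1, P3 → P2, P4 is not contained in any single fragment, but the restricted closure of its left-hand side across the fragments still reaches the right-hand side; the remaining FDs each lie inside some fragment. All dependencies are preserved.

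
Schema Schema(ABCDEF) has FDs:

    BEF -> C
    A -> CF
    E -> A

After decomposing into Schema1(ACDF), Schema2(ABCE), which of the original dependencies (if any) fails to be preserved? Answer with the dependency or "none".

none

BEF → C: restricted closure across fragments reaches C.
A → CF lies within Schema1.
E → A lies within Schema2.
Every dependency is enforceable on the fragments, so the decomposition is dependency-preserving.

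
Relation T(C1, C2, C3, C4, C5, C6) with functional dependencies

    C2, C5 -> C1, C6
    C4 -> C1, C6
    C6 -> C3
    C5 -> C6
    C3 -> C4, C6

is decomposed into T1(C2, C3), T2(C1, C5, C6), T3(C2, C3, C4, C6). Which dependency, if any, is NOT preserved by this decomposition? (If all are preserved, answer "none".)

C2, C5 → C1, C6: restricted closure across fragments reaches C1, C6.
C4 → C1, C6: restricted closure across fragments reaches C1, C6.
C6 → C3 lies within T3.
C5 → C6 lies within T2.
C3 → C4, C6 lies within T3.
Every dependency is enforceable on the fragments, so the decomposition is dependency-preserving.

none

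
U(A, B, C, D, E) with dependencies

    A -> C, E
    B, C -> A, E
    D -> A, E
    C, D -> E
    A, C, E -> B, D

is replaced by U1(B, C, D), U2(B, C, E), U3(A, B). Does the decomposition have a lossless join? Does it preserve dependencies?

lossy and not dependency-preserving

Lossless test (chase): Rows 1 and 2 agree on B, C; apply B, C→A, E and equate their A, E entries. Rows 1 and 2 agree on A, C, E; apply A, C, E→B, D and equate their B, D entries. No row becomes fully distinguished — the join is lossy.
Dependency preservation: the restricted closure of {A} across the fragments never reaches {C, E}, so A → C, E cannot be enforced without a join — not preserved.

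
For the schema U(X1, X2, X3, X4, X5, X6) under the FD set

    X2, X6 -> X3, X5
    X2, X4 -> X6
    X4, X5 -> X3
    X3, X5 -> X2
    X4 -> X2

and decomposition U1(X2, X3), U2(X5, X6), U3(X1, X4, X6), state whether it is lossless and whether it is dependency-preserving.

lossy and not dependency-preserving

Lossless test (chase): applying each FD to every pair of rows produces no changes in the tableau, so no row becomes fully distinguished — the join is lossy.
Dependency preservation: the restricted closure of {X2, X6} across the fragments never reaches {X3, X5}, so X2, X6 → X3, X5 cannot be enforced without a join — not preserved.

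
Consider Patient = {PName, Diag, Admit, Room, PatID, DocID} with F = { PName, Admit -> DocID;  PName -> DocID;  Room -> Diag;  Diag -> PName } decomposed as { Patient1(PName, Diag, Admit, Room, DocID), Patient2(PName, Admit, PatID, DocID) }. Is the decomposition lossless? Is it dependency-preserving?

Lossless test: (PName, Admit, DocID)⁺ = {PName, Admit, DocID}, which is a superkey of neither fragment — lossy.
Dependency preservation: every FD's attributes lie within a single fragment, so each can be enforced locally — preserved.

lossy but dependency-preserving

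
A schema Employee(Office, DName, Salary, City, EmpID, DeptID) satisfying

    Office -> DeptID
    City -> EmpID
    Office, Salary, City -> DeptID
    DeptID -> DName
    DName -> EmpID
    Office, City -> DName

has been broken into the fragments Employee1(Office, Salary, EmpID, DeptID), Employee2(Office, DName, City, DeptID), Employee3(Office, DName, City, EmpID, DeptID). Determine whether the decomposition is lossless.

Chase test. Columns are Office, DName, Salary, City, EmpID, DeptID; row i has aⱼ where attribute j ∈ Employeei, else bᵢⱼ.
Initial tableau (one row per fragment):
  row 1: a1 b12 a3 b14 a5 a6
  row 2: a1 a2 b23 a4 b25 a6
  row 3: a1 a2 b33 a4 a5 a6
Rows 2 and 3 agree on City; apply City→EmpID and equate their EmpID entries.
Rows 1 and 2 agree on DeptID; apply DeptID→DName and equate their DName entries.
No row becomes fully distinguished — the join is lossy.

No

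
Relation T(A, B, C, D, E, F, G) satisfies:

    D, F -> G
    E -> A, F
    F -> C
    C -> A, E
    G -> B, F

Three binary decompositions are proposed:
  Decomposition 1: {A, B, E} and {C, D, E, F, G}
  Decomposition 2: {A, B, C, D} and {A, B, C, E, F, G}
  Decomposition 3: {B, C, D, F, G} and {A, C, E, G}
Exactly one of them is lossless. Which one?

Decomposition 3

Decomposition 1: common = {E}, closure = {A, C, E, F} → lossy.
Decomposition 2: common = {A, B, C}, closure = {A, B, C, E, F} → lossy.
Decomposition 3: common = {C, G}, closure = {A, B, C, E, F, G} → lossless.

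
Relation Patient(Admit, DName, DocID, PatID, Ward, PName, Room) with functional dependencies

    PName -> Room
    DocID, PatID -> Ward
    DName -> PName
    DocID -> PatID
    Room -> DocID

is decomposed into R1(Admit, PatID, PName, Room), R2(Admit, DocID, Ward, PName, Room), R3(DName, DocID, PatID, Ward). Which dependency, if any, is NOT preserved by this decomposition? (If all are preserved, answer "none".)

DName -> PName

Check DName → PName: no single fragment contains all of {DName, PName}, and the restricted closure of {DName} across the fragments never reaches {PName}.
PName → Room is preserved.
DocID, PatID → Ward is preserved.
DocID → PatID is preserved.
Room → DocID is preserved.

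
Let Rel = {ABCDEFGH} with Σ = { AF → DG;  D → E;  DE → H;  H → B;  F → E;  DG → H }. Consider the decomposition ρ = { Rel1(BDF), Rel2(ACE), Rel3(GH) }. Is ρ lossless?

No

Chase test. Columns are ABCDEFGH; row i has aⱼ where attribute j ∈ Reli, else bᵢⱼ.
Initial tableau (one row per fragment):
  row 1: b11 a2 b13 a4 b15 a6 b17 b18
  row 2: a1 b22 a3 b24 a5 b26 b27 b28
  row 3: b31 b32 b33 b34 b35 b36 a7 a8
No row becomes fully distinguished — the join is lossy.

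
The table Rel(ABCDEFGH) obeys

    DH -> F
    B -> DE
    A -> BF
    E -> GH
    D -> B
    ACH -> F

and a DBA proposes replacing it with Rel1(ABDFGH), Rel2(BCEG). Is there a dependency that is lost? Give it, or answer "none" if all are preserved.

E -> GH

Check E → GH: no single fragment contains all of {EGH}, and the restricted closure of {E} across the fragments never reaches {GH}.
DH → F is preserved.
B → DE is preserved.
A → BF is preserved.
D → B is preserved.
ACH → F is preserved.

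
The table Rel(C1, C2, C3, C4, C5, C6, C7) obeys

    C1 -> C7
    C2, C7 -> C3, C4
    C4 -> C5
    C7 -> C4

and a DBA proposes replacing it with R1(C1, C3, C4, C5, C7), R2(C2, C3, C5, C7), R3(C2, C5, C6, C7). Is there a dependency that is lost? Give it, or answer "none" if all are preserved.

none

C1 → C7 lies within R1.
C2, C7 → C3, C4: restricted closure across fragments reaches C3, C4.
C4 → C5 lies within R1.
C7 → C4 lies within R1.
Every dependency is enforceable on the fragments, so the decomposition is dependency-preserving.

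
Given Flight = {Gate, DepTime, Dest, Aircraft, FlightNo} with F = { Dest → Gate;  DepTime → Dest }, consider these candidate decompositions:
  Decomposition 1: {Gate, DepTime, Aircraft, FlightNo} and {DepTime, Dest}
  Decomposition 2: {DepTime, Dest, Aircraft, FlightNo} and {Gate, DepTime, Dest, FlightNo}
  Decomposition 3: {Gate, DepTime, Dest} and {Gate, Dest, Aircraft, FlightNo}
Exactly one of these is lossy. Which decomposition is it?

Decomposition 3

Decomposition 1: common = {DepTime}, closure = {Gate, DepTime, Dest} → lossless.
Decomposition 2: common = {DepTime, Dest, FlightNo}, closure = {Gate, DepTime, Dest, FlightNo} → lossless.
Decomposition 3: common = {Gate, Dest}, closure = {Gate, Dest} → lossy.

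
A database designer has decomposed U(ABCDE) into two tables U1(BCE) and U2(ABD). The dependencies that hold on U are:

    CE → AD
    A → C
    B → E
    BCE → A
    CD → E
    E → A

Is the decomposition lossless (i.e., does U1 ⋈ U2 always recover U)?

Yes

Common attributes: U1 ∩ U2 = {B}.
Closure of {B}: B → E applies, adding E; E → A applies, adding A; A → C applies, adding C; CE → AD applies, adding D. So (B)⁺ = {ABCDE}.
This closure contains every attribute of U1, so U1 ∩ U2 → U1. The join is lossless.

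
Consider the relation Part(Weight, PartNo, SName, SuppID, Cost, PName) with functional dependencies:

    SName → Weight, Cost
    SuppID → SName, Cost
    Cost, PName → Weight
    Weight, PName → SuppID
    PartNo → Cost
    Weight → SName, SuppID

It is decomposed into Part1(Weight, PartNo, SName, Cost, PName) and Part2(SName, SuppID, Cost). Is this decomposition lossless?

Common attributes: Part1 ∩ Part2 = {SName, Cost}.
Closure of {SName, Cost}: SName → Weight, Cost applies, adding Weight; Weight → SName, SuppID applies, adding SuppID. So (SName, Cost)⁺ = {Weight, SName, SuppID, Cost}.
This closure contains every attribute of Part2, so Part1 ∩ Part2 → Part2. The join is lossless.

Yes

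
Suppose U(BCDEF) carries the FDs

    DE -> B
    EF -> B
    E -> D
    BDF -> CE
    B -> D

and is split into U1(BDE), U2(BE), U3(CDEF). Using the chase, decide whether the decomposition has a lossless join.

Chase test. Columns are BCDEF; row i has aⱼ where attribute j ∈ Ui, else bᵢⱼ.
Initial tableau (one row per fragment):
  row 1: a1 b12 a3 a4 b15
  row 2: a1 b22 b23 a4 b25
  row 3: b31 a2 a3 a4 a5
Rows 1 and 3 agree on DE; apply DE→B and equate their B entries.
Rows 1 and 2 agree on E; apply E→D and equate their D entries.
Row 3 is now all distinguished symbols — the join is lossless.

Yes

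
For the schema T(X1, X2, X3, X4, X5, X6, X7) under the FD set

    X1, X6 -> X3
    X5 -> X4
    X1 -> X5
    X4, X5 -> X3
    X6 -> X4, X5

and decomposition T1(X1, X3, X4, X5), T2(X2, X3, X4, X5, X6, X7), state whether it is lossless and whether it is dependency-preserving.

lossy but dependency-preserving

Lossless test: (X3, X4, X5)⁺ = {X3, X4, X5}, which is a superkey of neither fragment — lossy.
Dependency preservation: X1, X6 → X3 is not contained in any single fragment, but the restricted closure of its left-hand side across the fragments still reaches the right-hand side; the remaining FDs each lie inside some fragment. All dependencies are preserved.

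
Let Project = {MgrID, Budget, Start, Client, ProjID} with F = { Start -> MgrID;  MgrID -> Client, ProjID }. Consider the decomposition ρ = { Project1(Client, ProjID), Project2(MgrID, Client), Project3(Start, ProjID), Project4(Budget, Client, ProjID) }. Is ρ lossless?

Chase test. Columns are MgrID, Budget, Start, Client, ProjID; row i has aⱼ where attribute j ∈ Projecti, else bᵢⱼ.
Initial tableau (one row per fragment):
  row 1: b11 b12 b13 a4 a5
  row 2: a1 b22 b23 a4 b25
  row 3: b31 b32 a3 b34 a5
  row 4: b41 a2 b43 a4 a5
No row becomes fully distinguished — the join is lossy.

No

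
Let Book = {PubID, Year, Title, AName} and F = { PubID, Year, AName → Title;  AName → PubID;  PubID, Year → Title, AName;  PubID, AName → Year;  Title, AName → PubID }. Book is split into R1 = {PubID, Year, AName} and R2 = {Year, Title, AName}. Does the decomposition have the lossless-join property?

Yes

Common attributes: R1 ∩ R2 = {Year, AName}.
Closure of {Year, AName}: AName → PubID applies, adding PubID; PubID, Year → Title, AName applies, adding Title. So (Year, AName)⁺ = {PubID, Year, Title, AName}.
This closure contains every attribute of R1, so R1 ∩ R2 → R1. The join is lossless.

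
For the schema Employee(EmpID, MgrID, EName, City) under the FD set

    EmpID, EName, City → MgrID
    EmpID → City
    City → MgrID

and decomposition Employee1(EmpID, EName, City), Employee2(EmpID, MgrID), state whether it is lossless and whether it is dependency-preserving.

Lossless test: (EmpID)⁺ = {EmpID, MgrID, City}, which contains all of one fragment — lossless.
Dependency preservation: the restricted closure of {City} across the fragments never reaches {MgrID}, so City → MgrID cannot be enforced without a join — not preserved.

lossless but not dependency-preserving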